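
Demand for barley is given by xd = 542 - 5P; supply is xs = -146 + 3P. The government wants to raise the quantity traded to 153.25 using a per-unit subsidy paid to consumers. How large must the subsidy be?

Required subsidy s = 22 per unit

At x = 153.25, invert demand for the buyer price: Pb = (542 − 153.25)/5 = 77.75; invert supply for the seller price: Ps = (153.25 − (-146))/3 = 99.75.
The subsidy must fill the gap: s = Ps − Pb = 99.75 − 77.75 = 22.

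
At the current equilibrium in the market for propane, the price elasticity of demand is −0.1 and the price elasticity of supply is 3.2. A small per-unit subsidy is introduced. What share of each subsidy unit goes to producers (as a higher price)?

Producer share = 1/33

For a small subsidy around the equilibrium, the benefit split depends on the relative slopes, which at a point are proportional to the elasticities.
Buyer share = εs/(εs + |εd|) = 3.2/(3.2 + 0.1) = 32/33; seller share = |εd|/(εs + |εd|) = 1/33.
So producers capture 1/33 of the subsidy.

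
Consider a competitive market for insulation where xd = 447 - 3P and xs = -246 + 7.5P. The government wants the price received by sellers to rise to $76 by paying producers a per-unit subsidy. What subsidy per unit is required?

At a seller price of 76, quantity supplied is -246 + 7.5·76 = 324.
Buyers absorb 324 only when they pay Pb with 447 − 3·Pb = 324, i.e. Pb = 41.
s = Ps − Pb = 76 − 41 = 35.

Required subsidy s = $35 per unit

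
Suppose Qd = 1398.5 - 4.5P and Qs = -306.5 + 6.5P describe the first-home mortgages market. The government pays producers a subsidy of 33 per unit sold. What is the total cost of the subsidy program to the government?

Government cost = 26028.75

Pre-subsidy: 1398.5 - 4.5P = -306.5 + 6.5P gives P* = 155, Q* = 701.
With the subsidy, sellers receive Ps = Pb + 33 for each unit, where Pb is the price buyers pay.
Supply in terms of Pb becomes Qs = -306.5 + 6.5(Pb + 33) = -92 + 6.5Pb. Setting this equal to demand: 1398.5 - 4.5Pb = -92 + 6.5Pb, so Pb = 135.5.
Sellers receive Ps = 135.5 + 33 = 168.5; Q' = 1398.5 − 4.5·135.5 = 788.75.
Government outlay = subsidy × quantity = 33 × 788.75 = 26028.75.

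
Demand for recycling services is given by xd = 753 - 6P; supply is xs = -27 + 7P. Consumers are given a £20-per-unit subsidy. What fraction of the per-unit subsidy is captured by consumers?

Pre-subsidy: 753 - 6P = -27 + 7P gives P* = 60, x* = 393.
With the rebate, buyers effectively pay Pb = Ps − 20, where Ps is the price sellers receive.
Demand in terms of Ps becomes xd = 753 − 6(Ps − 20) = 873 - 6Ps. Setting this equal to supply: 873 - 6Ps = -27 + 7Ps, so Ps = 900/13.
Buyers pay Pb = 900/13 − 20 = 640/13; x' = -27 + 7·(900/13) = 5949/13.
Buyers' price falls by P* − Pb = 60 − 640/13 = 140/13; sellers' price rises by Ps − P* = 900/13 − 60 = 120/13.
So consumers capture (140/13)/20 = 7/13 of each unit of subsidy.

Consumer share = 7/13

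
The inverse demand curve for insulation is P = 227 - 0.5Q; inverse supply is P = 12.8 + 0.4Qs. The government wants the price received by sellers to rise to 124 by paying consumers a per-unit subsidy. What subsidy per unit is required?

Required subsidy s = 36 per unit

At a seller price of 124, quantity supplied is -32 + 2.5·124 = 278.
Buyers absorb 278 only when they pay Pb = 227 − 0.5·278 = 88.
s = Ps − Pb = 124 − 88 = 36.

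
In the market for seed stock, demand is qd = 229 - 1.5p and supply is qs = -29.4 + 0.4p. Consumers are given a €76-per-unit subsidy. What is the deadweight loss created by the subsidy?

Deadweight loss = €912

Pre-subsidy: 229 - 1.5p = -29.4 + 0.4p gives p* = 136, q* = 25.
With the rebate, buyers effectively pay pb = ps − 76, where ps is the price sellers receive.
Demand in terms of ps becomes qd = 229 − 1.5(ps − 76) = 343 - 1.5ps. Setting this equal to supply: 343 - 1.5ps = -29.4 + 0.4ps, so ps = 196.
Buyers pay pb = 196 − 76 = 120; q' = -29.4 + 0.4·196 = 49.
The subsidy expands output by 49 − 25 = 24 past the efficient level; on those units the gap between marginal cost and willingness to pay runs from 0 up to 76.
DWL = ½ × 76 × 24 = 912.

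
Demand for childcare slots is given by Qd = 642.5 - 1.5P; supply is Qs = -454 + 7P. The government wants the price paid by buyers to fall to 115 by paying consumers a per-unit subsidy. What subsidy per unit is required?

At a buyer price of 115, quantity demanded is 642.5 − 1.5·115 = 470.
Sellers supply 470 only when they receive Ps with -454 + 7·Ps = 470, i.e. Ps = 132.
s = Ps − Pb = 132 − 115 = 17.

Required subsidy s = 17 per unit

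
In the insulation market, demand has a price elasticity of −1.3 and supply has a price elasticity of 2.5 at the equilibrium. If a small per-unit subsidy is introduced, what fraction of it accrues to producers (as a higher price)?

Producer share = 13/38

For a small subsidy around the equilibrium, the benefit split depends on the relative slopes, which at a point are proportional to the elasticities.
Buyer share = εs/(εs + |εd|) = 2.5/(2.5 + 1.3) = 25/38; seller share = |εd|/(εs + |εd|) = 13/38.
So producers capture 13/38 of the subsidy.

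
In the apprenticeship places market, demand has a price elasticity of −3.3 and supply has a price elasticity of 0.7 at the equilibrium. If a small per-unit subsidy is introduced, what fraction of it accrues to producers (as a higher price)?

Producer share = 0.825

For a small subsidy around the equilibrium, the benefit split depends on the relative slopes, which at a point are proportional to the elasticities.
Buyer share = εs/(εs + |εd|) = 0.7/(0.7 + 3.3) = 0.175; seller share = |εd|/(εs + |εd|) = 0.825.
So producers capture 0.825 of the subsidy.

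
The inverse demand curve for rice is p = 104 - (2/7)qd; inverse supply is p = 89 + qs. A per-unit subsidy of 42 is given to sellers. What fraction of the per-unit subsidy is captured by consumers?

Pre-subsidy: 104 - (2/7)q = 89 + q gives q* = 35/3 and p* = 302/3.
With the subsidy, sellers receive ps = pb + 42 for each unit, where pb is the price buyers pay.
On the curves, pb = 104 - (2/7)q and ps = 89 + q; the wedge ps − pb = 42 gives 89 + q − (104 - (2/7)q) = 42, so q' = 133/3.
Then pb = 104 − (2/7)·(133/3) = 274/3 and ps = 89 + 1·(133/3) = 400/3.
Buyers' price falls by p* − pb = 302/3 − 274/3 = 28/3; sellers' price rises by ps − p* = 400/3 − 302/3 = 98/3.
So consumers capture (28/3)/42 = 2/9 of each unit of subsidy.

Consumer share = 2/9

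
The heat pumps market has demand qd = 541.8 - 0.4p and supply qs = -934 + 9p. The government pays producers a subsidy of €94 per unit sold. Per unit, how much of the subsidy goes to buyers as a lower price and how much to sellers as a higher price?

Pre-subsidy: 541.8 - 0.4p = -934 + 9p gives p* = 157, q* = 479.
With the subsidy, sellers receive ps = pb + 94 for each unit, where pb is the price buyers pay.
Supply in terms of pb becomes qs = -934 + 9(pb + 94) = -88 + 9pb. Setting this equal to demand: 541.8 - 0.4pb = -88 + 9pb, so pb = 67.
Sellers receive ps = 67 + 94 = 161; q' = 541.8 − 0.4·67 = 515.
Buyers' price falls by p* − pb = 157 − 67 = 90; sellers' price rises by ps − p* = 161 − 157 = 4.

Buyers gain €90 per unit; sellers gain €4 per unit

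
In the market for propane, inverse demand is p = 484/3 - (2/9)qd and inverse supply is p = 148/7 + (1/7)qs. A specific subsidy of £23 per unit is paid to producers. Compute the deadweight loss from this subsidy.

Deadweight loss = £724.5

Pre-subsidy: 484/3 - (2/9)q = 148/7 + (1/7)q gives q* = 384 and p* = 76.
With the subsidy, sellers receive ps = pb + 23 for each unit, where pb is the price buyers pay.
On the curves, pb = 484/3 - (2/9)q and ps = 148/7 + (1/7)q; the wedge ps − pb = 23 gives 148/7 + (1/7)q − (484/3 - (2/9)q) = 23, so q' = 447.
Then pb = 484/3 − (2/9)·447 = 62 and ps = 148/7 + (1/7)·447 = 85.
The subsidy expands output by 447 − 384 = 63 past the efficient level; on those units the gap between marginal cost and willingness to pay runs from 0 up to 23.
DWL = ½ × 23 × 63 = 724.5.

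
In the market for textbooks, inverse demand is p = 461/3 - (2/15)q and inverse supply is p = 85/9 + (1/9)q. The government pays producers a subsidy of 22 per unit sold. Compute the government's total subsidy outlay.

Government cost = 14960

Pre-subsidy: 461/3 - (2/15)q = 85/9 + (1/9)q gives q* = 590 and p* = 75.
With the subsidy, sellers receive ps = pb + 22 for each unit, where pb is the price buyers pay.
On the curves, pb = 461/3 - (2/15)q and ps = 85/9 + (1/9)q; the wedge ps − pb = 22 gives 85/9 + (1/9)q − (461/3 - (2/15)q) = 22, so q' = 680.
Then pb = 461/3 − (2/15)·680 = 63 and ps = 85/9 + (1/9)·680 = 85.
Government outlay = subsidy × quantity = 22 × 680 = 14960.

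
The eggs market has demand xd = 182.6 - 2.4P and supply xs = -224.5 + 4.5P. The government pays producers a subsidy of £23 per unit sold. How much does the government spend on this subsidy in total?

Pre-subsidy: 182.6 - 2.4P = -224.5 + 4.5P gives P* = 59, x* = 41.
With the subsidy, sellers receive Ps = Pb + 23 for each unit, where Pb is the price buyers pay.
Supply in terms of Pb becomes xs = -224.5 + 4.5(Pb + 23) = -121 + 4.5Pb. Setting this equal to demand: 182.6 - 2.4Pb = -121 + 4.5Pb, so Pb = 44.
Sellers receive Ps = 44 + 23 = 67; x' = 182.6 − 2.4·44 = 77.
Government outlay = subsidy × quantity = 23 × 77 = 1771.

Government cost = £1771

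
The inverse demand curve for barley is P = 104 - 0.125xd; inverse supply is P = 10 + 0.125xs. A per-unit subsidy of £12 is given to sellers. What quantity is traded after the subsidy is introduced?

x' = 424

Pre-subsidy: 104 - 0.125x = 10 + 0.125x gives x* = 376 and P* = 57.
With the subsidy, sellers receive Ps = Pb + 12 for each unit, where Pb is the price buyers pay.
On the curves, Pb = 104 - 0.125x and Ps = 10 + 0.125x; the wedge Ps − Pb = 12 gives 10 + 0.125x − (104 - 0.125x) = 12, so x' = 424.
Then Pb = 104 − 0.125·424 = 51 and Ps = 10 + 0.125·424 = 63.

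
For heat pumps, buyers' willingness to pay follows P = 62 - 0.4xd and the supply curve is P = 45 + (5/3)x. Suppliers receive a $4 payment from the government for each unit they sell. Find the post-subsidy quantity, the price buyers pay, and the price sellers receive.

x' = 315/31; buyers pay 1796/31; sellers receive 1920/31

Pre-subsidy: 62 - 0.4x = 45 + (5/3)x gives x* = 255/31 and P* = 1820/31.
With the subsidy, sellers receive Ps = Pb + 4 for each unit, where Pb is the price buyers pay.
On the curves, Pb = 62 - 0.4x and Ps = 45 + (5/3)x; the wedge Ps − Pb = 4 gives 45 + (5/3)x − (62 - 0.4x) = 4, so x' = 315/31.
Then Pb = 62 − 0.4·(315/31) = 1796/31 and Ps = 45 + (5/3)·(315/31) = 1920/31.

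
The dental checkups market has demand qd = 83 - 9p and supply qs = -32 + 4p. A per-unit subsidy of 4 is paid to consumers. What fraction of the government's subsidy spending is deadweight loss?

DWL / government spending = 18/47

Pre-subsidy: 83 - 9p = -32 + 4p gives p* = 115/13, q* = 44/13.
With the rebate, buyers effectively pay pb = ps − 4, where ps is the price sellers receive.
Demand in terms of ps becomes qd = 83 − 9(ps − 4) = 119 - 9ps. Setting this equal to supply: 119 - 9ps = -32 + 4ps, so ps = 151/13.
Buyers pay pb = 151/13 − 4 = 99/13; q' = -32 + 4·(151/13) = 188/13.
ΔCS = ½(44/13 + 188/13)(115/13 − 99/13) = 1856/169; ΔPS = ½(44/13 + 188/13)(151/13 − 115/13) = 4176/169.
Government spending = 4 × 188/13 = 752/13.
DWL = ½ × 4 × (188/13 − 44/13) = 288/13; fraction = (288/13) / (752/13) = 18/47.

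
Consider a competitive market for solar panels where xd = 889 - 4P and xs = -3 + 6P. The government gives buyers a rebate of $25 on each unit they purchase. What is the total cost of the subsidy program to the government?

Government cost = $14805

Pre-subsidy: 889 - 4P = -3 + 6P gives P* = 89.2, x* = 532.2.
With the rebate, buyers effectively pay Pb = Ps − 25, where Ps is the price sellers receive.
Demand in terms of Ps becomes xd = 889 − 4(Ps − 25) = 989 - 4Ps. Setting this equal to supply: 989 - 4Ps = -3 + 6Ps, so Ps = 99.2.
Buyers pay Pb = 99.2 − 25 = 74.2; x' = -3 + 6·99.2 = 592.2.
Government outlay = subsidy × quantity = 25 × 592.2 = 14805.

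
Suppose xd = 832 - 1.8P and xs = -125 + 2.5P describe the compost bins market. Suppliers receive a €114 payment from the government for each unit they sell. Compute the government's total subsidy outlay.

Government cost = 2699520/43

Pre-subsidy: 832 - 1.8P = -125 + 2.5P gives P* = 9570/43, x* = 18550/43.
With the subsidy, sellers receive Ps = Pb + 114 for each unit, where Pb is the price buyers pay.
Supply in terms of Pb becomes xs = -125 + 2.5(Pb + 114) = 160 + 2.5Pb. Setting this equal to demand: 832 - 1.8Pb = 160 + 2.5Pb, so Pb = 6720/43.
Sellers receive Ps = 6720/43 + 114 = 11622/43; x' = 832 − 1.8·(6720/43) = 23680/43.
Government outlay = subsidy × quantity = 114 × 23680/43 = 2699520/43.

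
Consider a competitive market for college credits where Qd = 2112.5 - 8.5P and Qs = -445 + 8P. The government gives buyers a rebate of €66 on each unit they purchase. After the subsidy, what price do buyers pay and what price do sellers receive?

Pre-subsidy: 2112.5 - 8.5P = -445 + 8P gives P* = 155, Q* = 795.
With the rebate, buyers effectively pay Pb = Ps − 66, where Ps is the price sellers receive.
Demand in terms of Ps becomes Qd = 2112.5 − 8.5(Ps − 66) = 2673.5 - 8.5Ps. Setting this equal to supply: 2673.5 - 8.5Ps = -445 + 8Ps, so Ps = 189.
Buyers pay Pb = 189 − 66 = 123; Q' = -445 + 8·189 = 1067.

Buyers pay €123; sellers receive €189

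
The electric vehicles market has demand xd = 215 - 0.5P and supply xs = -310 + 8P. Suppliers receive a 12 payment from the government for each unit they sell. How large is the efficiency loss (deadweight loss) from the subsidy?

Pre-subsidy: 215 - 0.5P = -310 + 8P gives P* = 1050/17, x* = 3130/17.
With the subsidy, sellers receive Ps = Pb + 12 for each unit, where Pb is the price buyers pay.
Supply in terms of Pb becomes xs = -310 + 8(Pb + 12) = -214 + 8Pb. Setting this equal to demand: 215 - 0.5Pb = -214 + 8Pb, so Pb = 858/17.
Sellers receive Ps = 858/17 + 12 = 1062/17; x' = 215 − 0.5·(858/17) = 3226/17.
The subsidy expands output by 3226/17 − 3130/17 = 96/17 past the efficient level; on those units the gap between marginal cost and willingness to pay runs from 0 up to 12.
DWL = ½ × 12 × 96/17 = 576/17.

Deadweight loss = 576/17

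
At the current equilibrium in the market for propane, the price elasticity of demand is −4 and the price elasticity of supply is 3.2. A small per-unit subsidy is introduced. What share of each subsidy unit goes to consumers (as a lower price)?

For a small subsidy around the equilibrium, the benefit split depends on the relative slopes, which at a point are proportional to the elasticities.
Buyer share = εs/(εs + |εd|) = 3.2/(3.2 + 4) = 4/9; seller share = |εd|/(εs + |εd|) = 5/9.

Consumer share = 4/9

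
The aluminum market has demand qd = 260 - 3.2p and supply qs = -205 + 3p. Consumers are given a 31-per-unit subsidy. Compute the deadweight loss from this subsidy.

Deadweight loss = 744

Pre-subsidy: 260 - 3.2p = -205 + 3p gives p* = 75, q* = 20.
With the rebate, buyers effectively pay pb = ps − 31, where ps is the price sellers receive.
Demand in terms of ps becomes qd = 260 − 3.2(ps − 31) = 359.2 - 3.2ps. Setting this equal to supply: 359.2 - 3.2ps = -205 + 3ps, so ps = 91.
Buyers pay pb = 91 − 31 = 60; q' = -205 + 3·91 = 68.
The subsidy expands output by 68 − 20 = 48 past the efficient level; on those units the gap between marginal cost and willingness to pay runs from 0 up to 31.
DWL = ½ × 31 × 48 = 744.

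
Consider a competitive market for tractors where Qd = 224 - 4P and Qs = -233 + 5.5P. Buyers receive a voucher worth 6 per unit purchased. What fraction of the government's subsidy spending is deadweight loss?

Pre-subsidy: 224 - 4P = -233 + 5.5P gives P* = 914/19, Q* = 600/19.
With the rebate, buyers effectively pay Pb = Ps − 6, where Ps is the price sellers receive.
Demand in terms of Ps becomes Qd = 224 − 4(Ps − 6) = 248 - 4Ps. Setting this equal to supply: 248 - 4Ps = -233 + 5.5Ps, so Ps = 962/19.
Buyers pay Pb = 962/19 − 6 = 848/19; Q' = -233 + 5.5·(962/19) = 864/19.
ΔCS = ½(600/19 + 864/19)(914/19 − 848/19) = 48312/361; ΔPS = ½(600/19 + 864/19)(962/19 − 914/19) = 35136/361.
Government spending = 6 × 864/19 = 5184/19.
DWL = ½ × 6 × (864/19 − 600/19) = 792/19; fraction = (792/19) / (5184/19) = 11/72.

DWL / government spending = 11/72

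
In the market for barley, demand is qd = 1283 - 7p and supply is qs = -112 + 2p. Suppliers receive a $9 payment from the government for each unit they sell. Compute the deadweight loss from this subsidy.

Pre-subsidy: 1283 - 7p = -112 + 2p gives p* = 155, q* = 198.
With the subsidy, sellers receive ps = pb + 9 for each unit, where pb is the price buyers pay.
Supply in terms of pb becomes qs = -112 + 2(pb + 9) = -94 + 2pb. Setting this equal to demand: 1283 - 7pb = -94 + 2pb, so pb = 153.
Sellers receive ps = 153 + 9 = 162; q' = 1283 − 7·153 = 212.
The subsidy expands output by 212 − 198 = 14 past the efficient level; on those units the gap between marginal cost and willingness to pay runs from 0 up to 9.
DWL = ½ × 9 × 14 = 63.

Deadweight loss = $63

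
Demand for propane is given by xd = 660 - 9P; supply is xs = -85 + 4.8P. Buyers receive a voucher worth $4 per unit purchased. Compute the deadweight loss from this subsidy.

Deadweight loss = 576/23

Pre-subsidy: 660 - 9P = -85 + 4.8P gives P* = 3725/69, x* = 4005/23.
With the rebate, buyers effectively pay Pb = Ps − 4, where Ps is the price sellers receive.
Demand in terms of Ps becomes xd = 660 − 9(Ps − 4) = 696 - 9Ps. Setting this equal to supply: 696 - 9Ps = -85 + 4.8Ps, so Ps = 3905/69.
Buyers pay Pb = 3905/69 − 4 = 3629/69; x' = -85 + 4.8·(3905/69) = 4293/23.
The subsidy expands output by 4293/23 − 4005/23 = 288/23 past the efficient level; on those units the gap between marginal cost and willingness to pay runs from 0 up to 4.
DWL = ½ × 4 × 288/23 = 576/23.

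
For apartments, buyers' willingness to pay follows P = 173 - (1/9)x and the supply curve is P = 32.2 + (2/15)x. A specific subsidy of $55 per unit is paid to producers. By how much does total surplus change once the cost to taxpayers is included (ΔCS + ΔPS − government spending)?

Net change in total surplus = -$6187.5

Pre-subsidy: 173 - (1/9)x = 32.2 + (2/15)x gives x* = 576 and P* = 109.
With the subsidy, sellers receive Ps = Pb + 55 for each unit, where Pb is the price buyers pay.
On the curves, Pb = 173 - (1/9)x and Ps = 32.2 + (2/15)x; the wedge Ps − Pb = 55 gives 32.2 + (2/15)x − (173 - (1/9)x) = 55, so x' = 801.
Then Pb = 173 − (1/9)·801 = 84 and Ps = 32.2 + (2/15)·801 = 139.
ΔCS = ½(576 + 801)(109 − 84) = 17212.5; ΔPS = ½(576 + 801)(139 − 109) = 20655.
Government spending = 55 × 801 = 44055.
Net change = 17212.5 + 20655 − 44055 = -6187.5. The loss equals the DWL triangle ½·55·225.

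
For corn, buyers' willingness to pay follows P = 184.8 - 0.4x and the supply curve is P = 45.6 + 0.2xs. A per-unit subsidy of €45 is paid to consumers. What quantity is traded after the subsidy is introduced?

Pre-subsidy: 184.8 - 0.4x = 45.6 + 0.2x gives x* = 232 and P* = 92.
With the rebate, buyers effectively pay Pb = Ps − 45, where Ps is the price sellers receive.
On the curves, Pb = 184.8 - 0.4x and Ps = 45.6 + 0.2x; the wedge Ps − Pb = 45 gives 45.6 + 0.2x − (184.8 - 0.4x) = 45, so x' = 307.
Then Pb = 184.8 − 0.4·307 = 62 and Ps = 45.6 + 0.2·307 = 107.

x' = 307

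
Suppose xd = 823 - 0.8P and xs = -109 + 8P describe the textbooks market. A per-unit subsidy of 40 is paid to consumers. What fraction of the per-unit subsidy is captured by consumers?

Pre-subsidy: 823 - 0.8P = -109 + 8P gives P* = 1165/11, x* = 8121/11.
With the rebate, buyers effectively pay Pb = Ps − 40, where Ps is the price sellers receive.
Demand in terms of Ps becomes xd = 823 − 0.8(Ps − 40) = 855 - 0.8Ps. Setting this equal to supply: 855 - 0.8Ps = -109 + 8Ps, so Ps = 1205/11.
Buyers pay Pb = 1205/11 − 40 = 765/11; x' = -109 + 8·(1205/11) = 8441/11.
Buyers' price falls by P* − Pb = 1165/11 − 765/11 = 400/11; sellers' price rises by Ps − P* = 1205/11 − 1165/11 = 40/11.
So consumers capture (400/11)/40 = 10/11 of each unit of subsidy.

Consumer share = 10/11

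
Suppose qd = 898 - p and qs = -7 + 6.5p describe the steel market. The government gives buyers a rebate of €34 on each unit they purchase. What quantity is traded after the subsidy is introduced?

q' = 806.8

Pre-subsidy: 898 - p = -7 + 6.5p gives p* = 362/3, q* = 2332/3.
With the rebate, buyers effectively pay pb = ps − 34, where ps is the price sellers receive.
Demand in terms of ps becomes qd = 898 − 1(ps − 34) = 932 - ps. Setting this equal to supply: 932 - ps = -7 + 6.5ps, so ps = 125.2.
Buyers pay pb = 125.2 − 34 = 91.2; q' = -7 + 6.5·125.2 = 806.8.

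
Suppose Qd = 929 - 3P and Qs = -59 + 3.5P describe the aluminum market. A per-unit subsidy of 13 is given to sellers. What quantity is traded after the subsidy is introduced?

Pre-subsidy: 929 - 3P = -59 + 3.5P gives P* = 152, Q* = 473.
With the subsidy, sellers receive Ps = Pb + 13 for each unit, where Pb is the price buyers pay.
Supply in terms of Pb becomes Qs = -59 + 3.5(Pb + 13) = -13.5 + 3.5Pb. Setting this equal to demand: 929 - 3Pb = -13.5 + 3.5Pb, so Pb = 145.
Sellers receive Ps = 145 + 13 = 158; Q' = 929 − 3·145 = 494.

Q' = 494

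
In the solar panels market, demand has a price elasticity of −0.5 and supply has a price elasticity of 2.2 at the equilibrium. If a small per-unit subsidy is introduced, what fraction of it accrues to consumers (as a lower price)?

For a small subsidy around the equilibrium, the benefit split depends on the relative slopes, which at a point are proportional to the elasticities.
Buyer share = εs/(εs + |εd|) = 2.2/(2.2 + 0.5) = 22/27; seller share = |εd|/(εs + |εd|) = 5/27.

Consumer share = 22/27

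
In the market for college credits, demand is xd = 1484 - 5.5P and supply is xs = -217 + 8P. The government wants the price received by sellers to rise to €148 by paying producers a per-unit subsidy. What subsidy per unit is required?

Required subsidy s = €54 per unit

At a seller price of 148, quantity supplied is -217 + 8·148 = 967.
Buyers absorb 967 only when they pay Pb with 1484 − 5.5·Pb = 967, i.e. Pb = 94.
s = Ps − Pb = 148 − 94 = 54.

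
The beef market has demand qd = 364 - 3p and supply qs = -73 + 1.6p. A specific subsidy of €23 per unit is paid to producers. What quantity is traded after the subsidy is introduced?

Pre-subsidy: 364 - 3p = -73 + 1.6p gives p* = 95, q* = 79.
With the subsidy, sellers receive ps = pb + 23 for each unit, where pb is the price buyers pay.
Supply in terms of pb becomes qs = -73 + 1.6(pb + 23) = -36.2 + 1.6pb. Setting this equal to demand: 364 - 3pb = -36.2 + 1.6pb, so pb = 87.
Sellers receive ps = 87 + 23 = 110; q' = 364 − 3·87 = 103.

q' = 103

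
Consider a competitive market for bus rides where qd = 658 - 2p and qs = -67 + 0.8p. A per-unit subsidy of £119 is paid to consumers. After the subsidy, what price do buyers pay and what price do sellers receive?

Pre-subsidy: 658 - 2p = -67 + 0.8p gives p* = 3625/14, q* = 981/7.
With the rebate, buyers effectively pay pb = ps − 119, where ps is the price sellers receive.
Demand in terms of ps becomes qd = 658 − 2(ps − 119) = 896 - 2ps. Setting this equal to supply: 896 - 2ps = -67 + 0.8ps, so ps = 4815/14.
Buyers pay pb = 4815/14 − 119 = 3149/14; q' = -67 + 0.8·(4815/14) = 1457/7.

Buyers pay 3149/14; sellers receive 4815/14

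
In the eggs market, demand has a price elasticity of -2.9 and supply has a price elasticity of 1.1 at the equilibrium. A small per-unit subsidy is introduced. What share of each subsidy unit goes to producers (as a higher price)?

Producer share = 0.725

For a small subsidy around the equilibrium, the benefit split depends on the relative slopes, which at a point are proportional to the elasticities.
Buyer share = εs/(εs + |εd|) = 1.1/(1.1 + 2.9) = 0.275; seller share = |εd|/(εs + |εd|) = 0.725.
So producers capture 0.725 of the subsidy.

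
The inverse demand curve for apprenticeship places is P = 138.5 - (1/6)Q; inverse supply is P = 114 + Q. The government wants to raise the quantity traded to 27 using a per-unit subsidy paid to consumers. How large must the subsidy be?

Required subsidy s = 7 per unit

At Q = 27, from the demand curve buyers pay Pb = 138.5 − (1/6)·27 = 134; from the supply curve sellers need Ps = 114 + 1·27 = 141.
The subsidy must fill the gap: s = Ps − Pb = 141 − 134 = 7.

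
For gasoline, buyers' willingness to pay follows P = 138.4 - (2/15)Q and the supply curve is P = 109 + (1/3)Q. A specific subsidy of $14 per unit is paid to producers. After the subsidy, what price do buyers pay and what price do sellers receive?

Buyers pay $126; sellers receive $140

Pre-subsidy: 138.4 - (2/15)Q = 109 + (1/3)Q gives Q* = 63 and P* = 130.
With the subsidy, sellers receive Ps = Pb + 14 for each unit, where Pb is the price buyers pay.
On the curves, Pb = 138.4 - (2/15)Q and Ps = 109 + (1/3)Q; the wedge Ps − Pb = 14 gives 109 + (1/3)Q − (138.4 - (2/15)Q) = 14, so Q' = 93.
Then Pb = 138.4 − (2/15)·93 = 126 and Ps = 109 + (1/3)·93 = 140.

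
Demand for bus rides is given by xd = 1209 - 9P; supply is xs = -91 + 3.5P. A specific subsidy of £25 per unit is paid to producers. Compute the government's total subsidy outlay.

Government cost = £8400

Pre-subsidy: 1209 - 9P = -91 + 3.5P gives P* = 104, x* = 273.
With the subsidy, sellers receive Ps = Pb + 25 for each unit, where Pb is the price buyers pay.
Supply in terms of Pb becomes xs = -91 + 3.5(Pb + 25) = -3.5 + 3.5Pb. Setting this equal to demand: 1209 - 9Pb = -3.5 + 3.5Pb, so Pb = 97.
Sellers receive Ps = 97 + 25 = 122; x' = 1209 − 9·97 = 336.
Government outlay = subsidy × quantity = 25 × 336 = 8400.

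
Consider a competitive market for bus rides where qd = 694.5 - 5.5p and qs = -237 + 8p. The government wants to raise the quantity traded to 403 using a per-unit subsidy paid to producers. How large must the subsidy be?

At q = 403, invert demand for the buyer price: pb = (694.5 − 403)/5.5 = 53; invert supply for the seller price: ps = (403 − (-237))/8 = 80.
The subsidy must fill the gap: s = ps − pb = 80 − 53 = 27.

Required subsidy s = 27 per unit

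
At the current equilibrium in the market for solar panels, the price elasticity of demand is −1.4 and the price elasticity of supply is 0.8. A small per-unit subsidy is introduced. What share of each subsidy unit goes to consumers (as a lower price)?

For a small subsidy around the equilibrium, the benefit split depends on the relative slopes, which at a point are proportional to the elasticities.
Buyer share = εs/(εs + |εd|) = 0.8/(0.8 + 1.4) = 4/11; seller share = |εd|/(εs + |εd|) = 7/11.

Consumer share = 4/11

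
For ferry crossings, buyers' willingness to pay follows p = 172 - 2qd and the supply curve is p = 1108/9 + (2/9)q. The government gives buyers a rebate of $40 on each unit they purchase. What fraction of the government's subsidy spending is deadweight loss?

DWL / government spending = 0.225

Pre-subsidy: 172 - 2q = 1108/9 + (2/9)q gives q* = 22 and p* = 128.
With the rebate, buyers effectively pay pb = ps − 40, where ps is the price sellers receive.
On the curves, pb = 172 - 2q and ps = 1108/9 + (2/9)q; the wedge ps − pb = 40 gives 1108/9 + (2/9)q − (172 - 2q) = 40, so q' = 40.
Then pb = 172 − 2·40 = 92 and ps = 1108/9 + (2/9)·40 = 132.
ΔCS = ½(22 + 40)(128 − 92) = 1116; ΔPS = ½(22 + 40)(132 − 128) = 124.
Government spending = 40 × 40 = 1600.
DWL = ½ × 40 × (40 − 22) = 360; fraction = 360 / 1600 = 0.225.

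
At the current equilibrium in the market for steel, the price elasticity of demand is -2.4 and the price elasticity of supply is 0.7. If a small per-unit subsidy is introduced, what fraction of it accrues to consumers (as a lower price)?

Consumer share = 7/31

For a small subsidy around the equilibrium, the benefit split depends on the relative slopes, which at a point are proportional to the elasticities.
Buyer share = εs/(εs + |εd|) = 0.7/(0.7 + 2.4) = 7/31; seller share = |εd|/(εs + |εd|) = 24/31.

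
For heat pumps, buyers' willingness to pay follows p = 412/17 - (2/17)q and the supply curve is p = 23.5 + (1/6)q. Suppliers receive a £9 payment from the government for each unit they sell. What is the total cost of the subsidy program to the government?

Pre-subsidy: 412/17 - (2/17)q = 23.5 + (1/6)q gives q* = 75/29 and p* = 694/29.
With the subsidy, sellers receive ps = pb + 9 for each unit, where pb is the price buyers pay.
On the curves, pb = 412/17 - (2/17)q and ps = 23.5 + (1/6)q; the wedge ps − pb = 9 gives 23.5 + (1/6)q − (412/17 - (2/17)q) = 9, so q' = 993/29.
Then pb = 412/17 − (2/17)·(993/29) = 586/29 and ps = 23.5 + (1/6)·(993/29) = 847/29.
Government outlay = subsidy × quantity = 9 × 993/29 = 8937/29.

Government cost = 8937/29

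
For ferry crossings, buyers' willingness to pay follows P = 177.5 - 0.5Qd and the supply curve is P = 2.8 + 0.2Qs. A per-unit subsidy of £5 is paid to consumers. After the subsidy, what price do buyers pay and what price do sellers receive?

Buyers pay 344/7; sellers receive 379/7

Pre-subsidy: 177.5 - 0.5Q = 2.8 + 0.2Q gives Q* = 1747/7 and P* = 369/7.
With the rebate, buyers effectively pay Pb = Ps − 5, where Ps is the price sellers receive.
On the curves, Pb = 177.5 - 0.5Q and Ps = 2.8 + 0.2Q; the wedge Ps − Pb = 5 gives 2.8 + 0.2Q − (177.5 - 0.5Q) = 5, so Q' = 1797/7.
Then Pb = 177.5 − 0.5·(1797/7) = 344/7 and Ps = 2.8 + 0.2·(1797/7) = 379/7.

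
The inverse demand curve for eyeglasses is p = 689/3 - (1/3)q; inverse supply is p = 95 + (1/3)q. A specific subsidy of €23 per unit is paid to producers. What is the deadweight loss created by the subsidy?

Deadweight loss = €396.75

Pre-subsidy: 689/3 - (1/3)q = 95 + (1/3)q gives q* = 202 and p* = 487/3.
With the subsidy, sellers receive ps = pb + 23 for each unit, where pb is the price buyers pay.
On the curves, pb = 689/3 - (1/3)q and ps = 95 + (1/3)q; the wedge ps − pb = 23 gives 95 + (1/3)q − (689/3 - (1/3)q) = 23, so q' = 236.5.
Then pb = 689/3 − (1/3)·236.5 = 905/6 and ps = 95 + (1/3)·236.5 = 1043/6.
The subsidy expands output by 236.5 − 202 = 34.5 past the efficient level; on those units the gap between marginal cost and willingness to pay runs from 0 up to 23.
DWL = ½ × 23 × 34.5 = 396.75.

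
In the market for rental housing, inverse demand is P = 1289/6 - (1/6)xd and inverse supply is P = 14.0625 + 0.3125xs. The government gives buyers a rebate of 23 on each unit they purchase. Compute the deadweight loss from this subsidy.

Pre-subsidy: 1289/6 - (1/6)x = 14.0625 + 0.3125x gives x* = 419 and P* = 145.
With the rebate, buyers effectively pay Pb = Ps − 23, where Ps is the price sellers receive.
On the curves, Pb = 1289/6 - (1/6)x and Ps = 14.0625 + 0.3125x; the wedge Ps − Pb = 23 gives 14.0625 + 0.3125x − (1289/6 - (1/6)x) = 23, so x' = 467.
Then Pb = 1289/6 − (1/6)·467 = 137 and Ps = 14.0625 + 0.3125·467 = 160.
The subsidy expands output by 467 − 419 = 48 past the efficient level; on those units the gap between marginal cost and willingness to pay runs from 0 up to 23.
DWL = ½ × 23 × 48 = 552.

Deadweight loss = 552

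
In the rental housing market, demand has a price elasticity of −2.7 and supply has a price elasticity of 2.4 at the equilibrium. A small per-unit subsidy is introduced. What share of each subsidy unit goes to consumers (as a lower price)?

For a small subsidy around the equilibrium, the benefit split depends on the relative slopes, which at a point are proportional to the elasticities.
Buyer share = εs/(εs + |εd|) = 2.4/(2.4 + 2.7) = 8/17; seller share = |εd|/(εs + |εd|) = 9/17.

Consumer share = 8/17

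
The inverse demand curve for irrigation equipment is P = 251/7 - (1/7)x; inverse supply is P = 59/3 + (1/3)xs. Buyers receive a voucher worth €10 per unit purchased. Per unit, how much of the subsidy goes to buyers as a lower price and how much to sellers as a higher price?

Pre-subsidy: 251/7 - (1/7)x = 59/3 + (1/3)x gives x* = 34 and P* = 31.
With the rebate, buyers effectively pay Pb = Ps − 10, where Ps is the price sellers receive.
On the curves, Pb = 251/7 - (1/7)x and Ps = 59/3 + (1/3)x; the wedge Ps − Pb = 10 gives 59/3 + (1/3)x − (251/7 - (1/7)x) = 10, so x' = 55.
Then Pb = 251/7 − (1/7)·55 = 28 and Ps = 59/3 + (1/3)·55 = 38.
Buyers' price falls by P* − Pb = 31 − 28 = 3; sellers' price rises by Ps − P* = 38 − 31 = 7.

Buyers gain €3 per unit; sellers gain €7 per unit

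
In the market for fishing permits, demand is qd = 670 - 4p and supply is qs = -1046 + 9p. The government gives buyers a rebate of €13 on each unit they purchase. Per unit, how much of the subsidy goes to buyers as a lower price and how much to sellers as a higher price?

Buyers gain €9 per unit; sellers gain €4 per unit

Pre-subsidy: 670 - 4p = -1046 + 9p gives p* = 132, q* = 142.
With the rebate, buyers effectively pay pb = ps − 13, where ps is the price sellers receive.
Demand in terms of ps becomes qd = 670 − 4(ps − 13) = 722 - 4ps. Setting this equal to supply: 722 - 4ps = -1046 + 9ps, so ps = 136.
Buyers pay pb = 136 − 13 = 123; q' = -1046 + 9·136 = 178.
Buyers' price falls by p* − pb = 132 − 123 = 9; sellers' price rises by ps − p* = 136 − 132 = 4.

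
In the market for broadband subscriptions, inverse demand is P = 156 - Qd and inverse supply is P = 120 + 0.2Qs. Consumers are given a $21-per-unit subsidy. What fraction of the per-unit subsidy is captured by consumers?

Pre-subsidy: 156 - Q = 120 + 0.2Q gives Q* = 30 and P* = 126.
With the rebate, buyers effectively pay Pb = Ps − 21, where Ps is the price sellers receive.
On the curves, Pb = 156 - Q and Ps = 120 + 0.2Q; the wedge Ps − Pb = 21 gives 120 + 0.2Q − (156 - Q) = 21, so Q' = 47.5.
Then Pb = 156 − 1·47.5 = 108.5 and Ps = 120 + 0.2·47.5 = 129.5.
Buyers' price falls by P* − Pb = 126 − 108.5 = 17.5; sellers' price rises by Ps − P* = 129.5 − 126 = 3.5.
So consumers capture 17.5/21 = 5/6 of each unit of subsidy.

Consumer share = 5/6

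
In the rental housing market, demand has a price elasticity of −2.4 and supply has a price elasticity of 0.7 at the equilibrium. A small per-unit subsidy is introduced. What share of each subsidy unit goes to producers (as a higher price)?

Producer share = 24/31

For a small subsidy around the equilibrium, the benefit split depends on the relative slopes, which at a point are proportional to the elasticities.
Buyer share = εs/(εs + |εd|) = 0.7/(0.7 + 2.4) = 7/31; seller share = |εd|/(εs + |εd|) = 24/31.
So producers capture 24/31 of the subsidy.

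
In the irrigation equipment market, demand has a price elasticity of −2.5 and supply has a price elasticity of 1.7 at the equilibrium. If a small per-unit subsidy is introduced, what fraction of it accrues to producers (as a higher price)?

For a small subsidy around the equilibrium, the benefit split depends on the relative slopes, which at a point are proportional to the elasticities.
Buyer share = εs/(εs + |εd|) = 1.7/(1.7 + 2.5) = 17/42; seller share = |εd|/(εs + |εd|) = 25/42.
So producers capture 25/42 of the subsidy.

Producer share = 25/42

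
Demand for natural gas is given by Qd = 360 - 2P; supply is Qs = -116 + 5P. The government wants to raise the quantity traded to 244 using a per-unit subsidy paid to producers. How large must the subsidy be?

At Q = 244, invert demand for the buyer price: Pb = (360 − 244)/2 = 58; invert supply for the seller price: Ps = (244 − (-116))/5 = 72.
The subsidy must fill the gap: s = Ps − Pb = 72 − 58 = 14.

Required subsidy s = 14 per unit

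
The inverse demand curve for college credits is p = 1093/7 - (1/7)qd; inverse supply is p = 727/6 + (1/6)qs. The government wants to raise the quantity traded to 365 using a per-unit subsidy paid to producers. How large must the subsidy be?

Required subsidy s = 78 per unit

At q = 365, from the demand curve buyers pay pb = 1093/7 − (1/7)·365 = 104; from the supply curve sellers need ps = 727/6 + (1/6)·365 = 182.
The subsidy must fill the gap: s = ps − pb = 182 − 104 = 78.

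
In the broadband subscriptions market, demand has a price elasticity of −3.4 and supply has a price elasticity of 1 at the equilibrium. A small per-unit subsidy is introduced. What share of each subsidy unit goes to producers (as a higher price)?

For a small subsidy around the equilibrium, the benefit split depends on the relative slopes, which at a point are proportional to the elasticities.
Buyer share = εs/(εs + |εd|) = 1/(1 + 3.4) = 5/22; seller share = |εd|/(εs + |εd|) = 17/22.
So producers capture 17/22 of the subsidy.

Producer share = 17/22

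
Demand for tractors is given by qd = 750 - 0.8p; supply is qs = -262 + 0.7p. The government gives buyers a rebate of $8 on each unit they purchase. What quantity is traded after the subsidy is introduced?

Pre-subsidy: 750 - 0.8p = -262 + 0.7p gives p* = 2024/3, q* = 3154/15.
With the rebate, buyers effectively pay pb = ps − 8, where ps is the price sellers receive.
Demand in terms of ps becomes qd = 750 − 0.8(ps − 8) = 756.4 - 0.8ps. Setting this equal to supply: 756.4 - 0.8ps = -262 + 0.7ps, so ps = 10184/15.
Buyers pay pb = 10184/15 − 8 = 10064/15; q' = -262 + 0.7·(10184/15) = 15994/75.

q' = 15994/75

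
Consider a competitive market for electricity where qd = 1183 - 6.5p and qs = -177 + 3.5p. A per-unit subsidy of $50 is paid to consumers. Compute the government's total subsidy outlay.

Pre-subsidy: 1183 - 6.5p = -177 + 3.5p gives p* = 136, q* = 299.
With the rebate, buyers effectively pay pb = ps − 50, where ps is the price sellers receive.
Demand in terms of ps becomes qd = 1183 − 6.5(ps − 50) = 1508 - 6.5ps. Setting this equal to supply: 1508 - 6.5ps = -177 + 3.5ps, so ps = 168.5.
Buyers pay pb = 168.5 − 50 = 118.5; q' = -177 + 3.5·168.5 = 412.75.
Government outlay = subsidy × quantity = 50 × 412.75 = 20637.5.

Government cost = $20637.5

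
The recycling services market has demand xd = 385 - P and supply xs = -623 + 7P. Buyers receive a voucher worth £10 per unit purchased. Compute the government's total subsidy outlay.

Government cost = £2677.5

Pre-subsidy: 385 - P = -623 + 7P gives P* = 126, x* = 259.
With the rebate, buyers effectively pay Pb = Ps − 10, where Ps is the price sellers receive.
Demand in terms of Ps becomes xd = 385 − 1(Ps − 10) = 395 - Ps. Setting this equal to supply: 395 - Ps = -623 + 7Ps, so Ps = 127.25.
Buyers pay Pb = 127.25 − 10 = 117.25; x' = -623 + 7·127.25 = 267.75.
Government outlay = subsidy × quantity = 10 × 267.75 = 2677.5.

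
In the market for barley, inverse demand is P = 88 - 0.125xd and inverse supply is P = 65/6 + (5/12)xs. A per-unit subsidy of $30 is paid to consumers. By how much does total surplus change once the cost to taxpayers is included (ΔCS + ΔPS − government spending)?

Net change in total surplus = -10800/13

Pre-subsidy: 88 - 0.125x = 65/6 + (5/12)x gives x* = 1852/13 and P* = 1825/26.
With the rebate, buyers effectively pay Pb = Ps − 30, where Ps is the price sellers receive.
On the curves, Pb = 88 - 0.125x and Ps = 65/6 + (5/12)x; the wedge Ps − Pb = 30 gives 65/6 + (5/12)x − (88 - 0.125x) = 30, so x' = 2572/13.
Then Pb = 88 − 0.125·(2572/13) = 1645/26 and Ps = 65/6 + (5/12)·(2572/13) = 2425/26.
ΔCS = ½(1852/13 + 2572/13)(1825/26 − 1645/26) = 199080/169; ΔPS = ½(1852/13 + 2572/13)(2425/26 − 1825/26) = 663600/169.
Government spending = 30 × 2572/13 = 77160/13.
Net change = 199080/169 + 663600/169 − 77160/13 = -10800/13. The loss equals the DWL triangle ½·30·720/13.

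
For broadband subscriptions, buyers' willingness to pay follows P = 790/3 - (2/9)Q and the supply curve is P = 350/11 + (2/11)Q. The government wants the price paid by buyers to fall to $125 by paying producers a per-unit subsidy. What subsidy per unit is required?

At a buyer price of 125, quantity demanded is 1185 − 4.5·125 = 622.5.
Sellers supply 622.5 only when they receive Ps = 350/11 + (2/11)·622.5 = 145.
s = Ps − Pb = 145 − 125 = 20.

Required subsidy s = $20 per unit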